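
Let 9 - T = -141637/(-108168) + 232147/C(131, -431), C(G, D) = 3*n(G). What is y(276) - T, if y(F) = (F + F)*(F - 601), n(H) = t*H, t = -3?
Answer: -7634995524707/42510024 ≈ -1.7960e+5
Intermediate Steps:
n(H) = -3*H
C(G, D) = -9*G (C(G, D) = 3*(-3*G) = -9*G)
T = 8697219107/42510024 (T = 9 - (-141637/(-108168) + 232147/((-9*131))) = 9 - (-141637*(-1/108168) + 232147/(-1179)) = 9 - (141637/108168 + 232147*(-1/1179)) = 9 - (141637/108168 - 232147/1179) = 9 - 1*(-8314628891/42510024) = 9 + 8314628891/42510024 = 8697219107/42510024 ≈ 204.59)
y(F) = 2*F*(-601 + F) (y(F) = (2*F)*(-601 + F) = 2*F*(-601 + F))
y(276) - T = 2*276*(-601 + 276) - 1*8697219107/42510024 = 2*276*(-325) - 8697219107/42510024 = -179400 - 8697219107/42510024 = -7634995524707/42510024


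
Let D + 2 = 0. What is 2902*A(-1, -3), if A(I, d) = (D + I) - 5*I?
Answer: 5804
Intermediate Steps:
D = -2 (D = -2 + 0 = -2)
A(I, d) = -2 - 4*I (A(I, d) = (-2 + I) - 5*I = -2 - 4*I)
2902*A(-1, -3) = 2902*(-2 - 4*(-1)) = 2902*(-2 + 4) = 2902*2 = 5804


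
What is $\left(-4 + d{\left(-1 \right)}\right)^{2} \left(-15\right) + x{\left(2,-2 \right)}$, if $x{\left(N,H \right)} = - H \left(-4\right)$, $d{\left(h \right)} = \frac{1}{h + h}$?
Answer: $- \frac{1247}{4} \approx -311.75$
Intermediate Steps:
$d{\left(h \right)} = \frac{1}{2 h}$
$x{\left(N,H \right)} = 4 H$
$\left(-4 + d{\left(-1 \right)}\right)^{2} \left(-15\right) + x{\left(2,-2 \right)} = \left(-4 + \frac{1}{2 \left(-1\right)}\right)^{2} \left(-15\right) + 4 \left(-2\right) = \left(-4 + \frac{1}{2} \left(-1\right)\right)^{2} \left(-15\right) - 8 = \left(-4 - \frac{1}{2}\right)^{2} \left(-15\right) - 8 = \left(- \frac{9}{2}\right)^{2} \left(-15\right) - 8 = \frac{81}{4} \left(-15\right) - 8 = - \frac{1215}{4} - 8 = - \frac{1247}{4}$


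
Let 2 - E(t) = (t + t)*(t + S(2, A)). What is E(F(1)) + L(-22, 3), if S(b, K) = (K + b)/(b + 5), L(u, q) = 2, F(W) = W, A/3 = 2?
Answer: -2/7 ≈ -0.28571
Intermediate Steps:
A = 6 (A = 3*2 = 6)
S(b, K) = (K + b)/(5 + b)
E(t) = 2 - 2*t*(8/7 + t) (E(t) = 2 - (t + t)*(t + (6 + 2)/(5 + 2)) = 2 - 2*t*(t + 8/7) = 2 - 2*t*(8/7 + t))
E(F(1)) + L(-22, 3) = (2 - 2*1**2 - 16/7*1) + 2 = (2 - 2*1 - 16/7) + 2 = (2 - 2 - 16/7) + 2 = -16/7 + 2 = -2/7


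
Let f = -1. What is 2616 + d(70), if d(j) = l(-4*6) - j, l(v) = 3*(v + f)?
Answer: 2471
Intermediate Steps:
l(v) = -3 + 3*v (l(v) = 3*(v - 1) = 3*(-1 + v) = -3 + 3*v)
d(j) = -75 - j (d(j) = (-3 + 3*(-4*6)) - j = (-3 + 3*(-24)) - j = (-3 - 72) - j = -75 - j)
2616 + d(70) = 2616 + (-75 - 1*70) = 2616 + (-75 - 70) = 2616 - 145 = 2471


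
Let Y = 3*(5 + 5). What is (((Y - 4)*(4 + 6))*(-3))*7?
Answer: -5460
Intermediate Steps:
Y = 30 (Y = 3*10 = 30)
(((Y - 4)*(4 + 6))*(-3))*7 = (((30 - 4)*(4 + 6))*(-3))*7 = ((26*10)*(-3))*7 = (260*(-3))*7 = -780*7 = -5460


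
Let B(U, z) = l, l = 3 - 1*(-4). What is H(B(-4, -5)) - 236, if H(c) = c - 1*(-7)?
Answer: -222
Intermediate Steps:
l = 7 (l = 3 + 4 = 7)
B(U, z) = 7
H(c) = 7 + c (H(c) = c + 7 = 7 + c)
H(B(-4, -5)) - 236 = (7 + 7) - 236 = 14 - 236 = -222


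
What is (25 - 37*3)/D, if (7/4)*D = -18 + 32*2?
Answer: -301/92 ≈ -3.2717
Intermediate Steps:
D = 184/7 (D = 4*(-18 + 32*2)/7 = 4*(-18 + 64)/7 = (4/7)*46 = 184/7 ≈ 26.286)
(25 - 37*3)/D = (25 - 37*3)/(184/7) = (25 - 111)*(7/184) = -86*7/184 = -301/92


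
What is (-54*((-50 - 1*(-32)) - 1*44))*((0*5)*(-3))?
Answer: 0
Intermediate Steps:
(-54*((-50 - 1*(-32)) - 1*44))*((0*5)*(-3)) = (-54*((-50 + 32) - 44))*(0*(-3)) = -54*(-18 - 44)*0 = -54*(-62)*0 = 3348*0 = 0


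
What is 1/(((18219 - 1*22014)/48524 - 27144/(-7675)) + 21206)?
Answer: 372421700/7898862579031 ≈ 4.7149e-5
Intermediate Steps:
1/(((18219 - 1*22014)/48524 - 27144/(-7675)) + 21206) = 1/(((18219 - 22014)*(1/48524) - 27144*(-1/7675)) + 21206) = 1/((-3795*1/48524 + 27144/7675) + 21206) = 1/((-3795/48524 + 27144/7675) + 21206) = 1/(1288008831/372421700 + 21206) = 1/(7898862579031/372421700) = 372421700/7898862579031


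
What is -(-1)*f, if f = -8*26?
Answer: -208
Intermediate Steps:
f = -208
-(-1)*f = -(-1)*(-208) = -1*208 = -208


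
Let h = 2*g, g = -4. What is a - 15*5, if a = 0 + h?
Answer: -83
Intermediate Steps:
h = -8 (h = 2*(-4) = -8)
a = -8 (a = 0 - 8 = -8)
a - 15*5 = -8 - 15*5 = -8 - 75 = -83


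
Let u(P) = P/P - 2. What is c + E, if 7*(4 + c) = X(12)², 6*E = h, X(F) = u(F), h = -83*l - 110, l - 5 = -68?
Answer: 35671/42 ≈ 849.31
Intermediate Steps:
l = -63 (l = 5 - 68 = -63)
h = 5119 (h = -83*(-63) - 110 = 5229 - 110 = 5119)
u(P) = -1 (u(P) = 1 - 2 = -1)
X(F) = -1
E = 5119/6 (E = (⅙)*5119 = 5119/6 ≈ 853.17)
c = -27/7 (c = -4 + (⅐)*(-1)² = -4 + (⅐)*1 = -4 + ⅐ = -27/7 ≈ -3.8571)
c + E = -27/7 + 5119/6 = 35671/42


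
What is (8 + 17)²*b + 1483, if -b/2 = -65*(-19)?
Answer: -1542267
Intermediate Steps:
b = -2470 (b = -(-130)*(-19) = -2*1235 = -2470)
(8 + 17)²*b + 1483 = (8 + 17)²*(-2470) + 1483 = 25²*(-2470) + 1483 = 625*(-2470) + 1483 = -1543750 + 1483 = -1542267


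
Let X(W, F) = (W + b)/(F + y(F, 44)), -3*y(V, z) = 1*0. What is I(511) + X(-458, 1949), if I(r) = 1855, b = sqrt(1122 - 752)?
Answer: 3614937/1949 + sqrt(370)/1949 ≈ 1854.8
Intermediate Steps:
y(V, z) = 0 (y(V, z) = -0/3 = -1/3*0 = 0)
b = sqrt(370) ≈ 19.235
X(W, F) = (W + sqrt(370))/F (X(W, F) = (W + sqrt(370))/(F + 0) = (W + sqrt(370))/F)
I(511) + X(-458, 1949) = 1855 + (-458 + sqrt(370))/1949 = 1855 + (-458/1949 + sqrt(370)/1949) = 3614937/1949 + sqrt(370)/1949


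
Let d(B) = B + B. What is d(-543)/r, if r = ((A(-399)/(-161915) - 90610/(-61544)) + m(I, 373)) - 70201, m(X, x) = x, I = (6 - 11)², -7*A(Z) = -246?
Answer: 5410938940680/347907071000981 ≈ 0.015553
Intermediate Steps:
A(Z) = 246/7 (A(Z) = -⅐*(-246) = 246/7)
d(B) = 2*B
I = 25 (I = (-5)² = 25)
r = -347907071000981/4982448380 (r = (((246/7)/(-161915) - 90610/(-61544)) + 373) - 70201 = (((246/7)*(-1/161915) - 90610*(-1/61544)) + 373) - 70201 = ((-246/1133405 + 45305/30772) + 373) - 70201 = (7334477659/4982448380 + 373) - 70201 = 1865787723399/4982448380 - 70201 = -347907071000981/4982448380 ≈ -69827.)
d(-543)/r = (2*(-543))/(-347907071000981/4982448380) = -1086*(-4982448380/347907071000981) = 5410938940680/347907071000981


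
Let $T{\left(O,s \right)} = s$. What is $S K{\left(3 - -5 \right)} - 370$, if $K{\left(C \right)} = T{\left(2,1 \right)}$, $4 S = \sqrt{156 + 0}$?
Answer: $-370 + \frac{\sqrt{39}}{2} \approx -366.88$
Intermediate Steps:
$S = \frac{\sqrt{39}}{2}$ ($S = \frac{\sqrt{156 + 0}}{4} = \frac{\sqrt{156}}{4} = \frac{2 \sqrt{39}}{4} = \frac{\sqrt{39}}{2} \approx 3.1225$)
$K{\left(C \right)} = 1$
$S K{\left(3 - -5 \right)} - 370 = \frac{\sqrt{39}}{2} \cdot 1 - 370 = \frac{\sqrt{39}}{2} - 370 = -370 + \frac{\sqrt{39}}{2}$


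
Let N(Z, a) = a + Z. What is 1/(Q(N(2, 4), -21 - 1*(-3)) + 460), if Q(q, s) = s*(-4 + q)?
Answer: 1/424 ≈ 0.0023585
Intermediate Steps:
N(Z, a) = Z + a
1/(Q(N(2, 4), -21 - 1*(-3)) + 460) = 1/((-21 - 1*(-3))*(-4 + (2 + 4)) + 460) = 1/((-21 + 3)*(-4 + 6) + 460) = 1/(-18*2 + 460) = 1/(-36 + 460) = 1/424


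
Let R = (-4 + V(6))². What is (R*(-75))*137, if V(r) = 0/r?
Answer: -164400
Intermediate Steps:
V(r) = 0
R = 16 (R = (-4 + 0)² = (-4)² = 16)
(R*(-75))*137 = (16*(-75))*137 = -1200*137 = -164400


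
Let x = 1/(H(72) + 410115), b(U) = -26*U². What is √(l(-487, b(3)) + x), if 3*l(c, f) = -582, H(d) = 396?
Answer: I*√32692740126963/410511 ≈ 13.928*I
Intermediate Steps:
b(U) = -26*U²
l(c, f) = -194 (l(c, f) = (⅓)*(-582) = -194)
x = 1/410511 (x = 1/(396 + 410115) = 1/410511 ≈ 2.4360e-6)
√(l(-487, b(3)) + x) = √(-194 + 1/410511) = √(-79639133/410511) = I*√32692740126963/410511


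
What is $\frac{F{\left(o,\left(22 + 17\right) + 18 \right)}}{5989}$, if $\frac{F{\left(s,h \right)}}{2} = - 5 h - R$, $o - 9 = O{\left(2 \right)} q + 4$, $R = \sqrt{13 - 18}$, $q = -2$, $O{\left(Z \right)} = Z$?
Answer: $- \frac{570}{5989} - \frac{2 i \sqrt{5}}{5989} \approx -0.095174 - 0.00074673 i$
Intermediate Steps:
$R = i \sqrt{5}$ ($R = \sqrt{-5} = i \sqrt{5} \approx 2.2361 i$)
$o = 9$ ($o = 9 + \left(2 \left(-2\right) + 4\right) = 9 + \left(-4 + 4\right) = 9 + 0 = 9$)
$F{\left(s,h \right)} = - 10 h - 2 i \sqrt{5}$ ($F{\left(s,h \right)} = 2 \left(- 5 h - i \sqrt{5}\right) = - 10 h - 2 i \sqrt{5}$)
$\frac{F{\left(o,\left(22 + 17\right) + 18 \right)}}{5989} = \frac{- 10 \left(\left(22 + 17\right) + 18\right) - 2 i \sqrt{5}}{5989} = \left(- 10 \left(39 + 18\right) - 2 i \sqrt{5}\right) \frac{1}{5989} = \left(\left(-10\right) 57 - 2 i \sqrt{5}\right) \frac{1}{5989} = \left(-570 - 2 i \sqrt{5}\right) \frac{1}{5989} = - \frac{570}{5989} - \frac{2 i \sqrt{5}}{5989}$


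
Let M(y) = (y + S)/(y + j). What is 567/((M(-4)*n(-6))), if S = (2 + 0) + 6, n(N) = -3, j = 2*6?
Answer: -378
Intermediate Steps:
j = 12
S = 8 (S = 2 + 6 = 8)
M(y) = (8 + y)/(12 + y) (M(y) = (y + 8)/(y + 12) = (8 + y)/(12 + y))
567/((M(-4)*n(-6))) = 567/((((8 - 4)/(12 - 4))*(-3))) = 567/(((4/8)*(-3))) = 567/((((⅛)*4)*(-3))) = 567/(((½)*(-3))) = 567/(-3/2) = 567*(-⅔) = -378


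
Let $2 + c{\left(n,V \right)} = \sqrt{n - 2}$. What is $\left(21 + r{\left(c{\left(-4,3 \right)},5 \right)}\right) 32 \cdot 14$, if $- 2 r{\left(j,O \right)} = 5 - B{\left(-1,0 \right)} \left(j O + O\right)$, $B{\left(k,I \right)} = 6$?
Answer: $1568 + 6720 i \sqrt{6} \approx 1568.0 + 16461.0 i$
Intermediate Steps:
$c{\left(n,V \right)} = -2 + \sqrt{-2 + n}$ ($c{\left(n,V \right)} = -2 + \sqrt{n - 2} = -2 + \sqrt{-2 + n}$)
$r{\left(j,O \right)} = - \frac{5}{2} + 3 O + 3 O j$ ($r{\left(j,O \right)} = - \frac{5 - 6 \left(j O + O\right)}{2} = - \frac{5 - 6 \left(O j + O\right)}{2} = - \frac{5 - 6 \left(O + O j\right)}{2} = - \frac{5 - \left(6 O + 6 O j\right)}{2} = - \frac{5 - 6 O - 6 O j}{2} = - \frac{5}{2} + 3 O + 3 O j$)
$\left(21 + r{\left(c{\left(-4,3 \right)},5 \right)}\right) 32 \cdot 14 = \left(21 + \left(- \frac{5}{2} + 3 \cdot 5 + 3 \cdot 5 \left(-2 + \sqrt{-2 - 4}\right)\right)\right) 32 \cdot 14 = \left(21 + \left(- \frac{5}{2} + 15 + 3 \cdot 5 \left(-2 + \sqrt{-6}\right)\right)\right) 32 \cdot 14 = \left(21 + \left(- \frac{5}{2} + 15 + 3 \cdot 5 \left(-2 + i \sqrt{6}\right)\right)\right) 32 \cdot 14 = \left(21 - \left(\frac{35}{2} - 15 i \sqrt{6}\right)\right) 32 \cdot 14 = \left(\frac{7}{2} + 15 i \sqrt{6}\right) 32 \cdot 14 = \left(112 + 480 i \sqrt{6}\right) 14 = 1568 + 6720 i \sqrt{6}$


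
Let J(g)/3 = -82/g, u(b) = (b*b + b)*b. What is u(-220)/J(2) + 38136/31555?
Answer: 111491689576/1293755 ≈ 86177.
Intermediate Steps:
u(b) = b*(b + b²) (u(b) = (b² + b)*b = (b + b²)*b = b*(b + b²))
J(g) = -246/g (J(g) = 3*(-82/g) = -246/g)
u(-220)/J(2) + 38136/31555 = ((-220)²*(1 - 220))/((-246/2)) + 38136/31555 = (48400*(-219))/((-246*½)) + 38136*(1/31555) = -10599600/(-123) + 38136/31555 = -10599600*(-1/123) + 38136/31555 = 3533200/41 + 38136/31555 = 111491689576/1293755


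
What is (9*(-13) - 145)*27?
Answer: -7074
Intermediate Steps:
(9*(-13) - 145)*27 = (-117 - 145)*27 = -262*27 = -7074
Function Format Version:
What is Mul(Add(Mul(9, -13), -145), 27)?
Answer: -7074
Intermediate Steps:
Mul(Add(Mul(9, -13), -145), 27) = Mul(Add(-117, -145), 27) = Mul(-262, 27) = -7074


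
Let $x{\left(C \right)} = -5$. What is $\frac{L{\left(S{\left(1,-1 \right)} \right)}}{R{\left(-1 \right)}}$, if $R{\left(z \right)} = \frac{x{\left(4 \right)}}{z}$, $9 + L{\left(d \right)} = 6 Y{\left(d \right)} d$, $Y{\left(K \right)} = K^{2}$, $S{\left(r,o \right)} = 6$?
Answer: $\frac{1287}{5} \approx 257.4$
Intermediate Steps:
$L{\left(d \right)} = -9 + 6 d^{3}$ ($L{\left(d \right)} = -9 + 6 d^{2} d = -9 + 6 d^{3}$)
$R{\left(z \right)} = - \frac{5}{z}$
$\frac{L{\left(S{\left(1,-1 \right)} \right)}}{R{\left(-1 \right)}} = \frac{-9 + 6 \cdot 6^{3}}{\left(-5\right) \frac{1}{-1}} = \frac{-9 + 6 \cdot 216}{\left(-5\right) \left(-1\right)} = \frac{-9 + 1296}{5} = 1287 \cdot \frac{1}{5} = \frac{1287}{5}$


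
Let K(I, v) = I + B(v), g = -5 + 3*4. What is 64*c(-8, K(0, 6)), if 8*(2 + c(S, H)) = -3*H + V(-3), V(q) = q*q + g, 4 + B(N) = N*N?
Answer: -768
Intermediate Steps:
B(N) = -4 + N**2 (B(N) = -4 + N*N = -4 + N**2)
g = 7 (g = -5 + 12 = 7)
K(I, v) = -4 + I + v**2 (K(I, v) = I + (-4 + v**2) = -4 + I + v**2)
V(q) = 7 + q**2 (V(q) = q*q + 7 = q**2 + 7 = 7 + q**2)
c(S, H) = -3*H/8 (c(S, H) = -2 + (-3*H + (7 + (-3)**2))/8 = -2 + (-3*H + (7 + 9))/8 = -2 + (-3*H + 16)/8 = -2 + (16 - 3*H)/8 = -2 + (2 - 3*H/8) = -3*H/8)
64*c(-8, K(0, 6)) = 64*(-3*(-4 + 0 + 6**2)/8) = 64*(-3*(-4 + 0 + 36)/8) = 64*(-3/8*32) = 64*(-12) = -768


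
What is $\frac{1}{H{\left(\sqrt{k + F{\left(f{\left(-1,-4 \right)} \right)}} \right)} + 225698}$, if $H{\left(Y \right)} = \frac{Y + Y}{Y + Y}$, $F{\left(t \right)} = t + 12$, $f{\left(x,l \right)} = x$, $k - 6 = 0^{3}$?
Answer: $\frac{1}{225699} \approx 4.4307 \cdot 10^{-6}$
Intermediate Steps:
$k = 6$ ($k = 6 + 0^{3} = 6 + 0 = 6$)
$F{\left(t \right)} = 12 + t$
$H{\left(Y \right)} = 1$ ($H{\left(Y \right)} = \frac{2 Y}{2 Y} = 2 Y \frac{1}{2 Y} = 1$)
$\frac{1}{H{\left(\sqrt{k + F{\left(f{\left(-1,-4 \right)} \right)}} \right)} + 225698} = \frac{1}{1 + 225698} = \frac{1}{225699}$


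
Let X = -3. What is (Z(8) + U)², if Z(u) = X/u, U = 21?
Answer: 27225/64 ≈ 425.39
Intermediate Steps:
Z(u) = -3/u
(Z(8) + U)² = (-3/8 + 21)² = (165/8)² = 27225/64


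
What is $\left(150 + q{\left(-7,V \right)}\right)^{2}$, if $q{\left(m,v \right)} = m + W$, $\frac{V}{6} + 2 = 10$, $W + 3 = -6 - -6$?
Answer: $19600$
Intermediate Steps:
$W = -3$ ($W = -3 - 0 = -3 + \left(-6 + 6\right) = -3 + 0 = -3$)
$V = 48$ ($V = -12 + 6 \cdot 10 = -12 + 60 = 48$)
$q{\left(m,v \right)} = -3 + m$ ($q{\left(m,v \right)} = m - 3 = -3 + m$)
$\left(150 + q{\left(-7,V \right)}\right)^{2} = \left(150 - 10\right)^{2} = 140^{2} = 19600$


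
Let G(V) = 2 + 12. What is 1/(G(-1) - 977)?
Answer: -1/963 ≈ -0.0010384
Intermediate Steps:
G(V) = 14
1/(G(-1) - 977) = 1/(14 - 977) = 1/(-963) = -1/963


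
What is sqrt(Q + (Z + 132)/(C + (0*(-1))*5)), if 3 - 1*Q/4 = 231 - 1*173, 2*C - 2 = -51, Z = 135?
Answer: I*sqrt(11314)/7 ≈ 15.195*I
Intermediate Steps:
C = -49/2 (C = 1 + (1/2)*(-51) = 1 - 51/2 = -49/2 ≈ -24.500)
Q = -220 (Q = 12 - 4*(231 - 1*173) = 12 - 4*(231 - 173) = 12 - 4*58 = 12 - 232 = -220)
sqrt(Q + (Z + 132)/(C + (0*(-1))*5)) = sqrt(-220 + (135 + 132)/(-49/2 + (0*(-1))*5)) = sqrt(-220 + 267/(-49/2 + 0*5)) = sqrt(-220 + 267/(-49/2 + 0)) = sqrt(-220 + 267/(-49/2)) = sqrt(-220 + 267*(-2/49)) = sqrt(-220 - 534/49) = sqrt(-11314/49) = I*sqrt(11314)/7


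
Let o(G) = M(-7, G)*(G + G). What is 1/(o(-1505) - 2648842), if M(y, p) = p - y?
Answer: 1/1860138 ≈ 5.3759e-7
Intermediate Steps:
o(G) = 2*G*(7 + G) (o(G) = (G - 1*(-7))*(G + G) = (G + 7)*(2*G) = (7 + G)*(2*G) = 2*G*(7 + G))
1/(o(-1505) - 2648842) = 1/(2*(-1505)*(7 - 1505) - 2648842) = 1/(2*(-1505)*(-1498) - 2648842) = 1/(4508980 - 2648842) = 1/1860138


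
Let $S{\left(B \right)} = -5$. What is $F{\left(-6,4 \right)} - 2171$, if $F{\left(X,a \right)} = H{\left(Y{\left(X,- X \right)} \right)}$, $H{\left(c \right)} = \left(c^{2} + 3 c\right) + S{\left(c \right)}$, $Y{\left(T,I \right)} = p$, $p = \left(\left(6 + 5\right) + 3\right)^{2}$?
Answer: $36828$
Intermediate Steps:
$p = 196$ ($p = \left(11 + 3\right)^{2} = 14^{2} = 196$)
$Y{\left(T,I \right)} = 196$
$H{\left(c \right)} = -5 + c^{2} + 3 c$ ($H{\left(c \right)} = \left(c^{2} + 3 c\right) - 5 = -5 + c^{2} + 3 c$)
$F{\left(X,a \right)} = 38999$ ($F{\left(X,a \right)} = -5 + 196^{2} + 3 \cdot 196 = -5 + 38416 + 588 = 38999$)
$F{\left(-6,4 \right)} - 2171 = 38999 - 2171 = 36828$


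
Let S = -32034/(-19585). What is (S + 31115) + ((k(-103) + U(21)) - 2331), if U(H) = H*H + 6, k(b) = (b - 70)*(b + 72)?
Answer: 677555524/19585 ≈ 34596.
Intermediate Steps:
S = 32034/19585 (S = -32034*(-1/19585) = 32034/19585 ≈ 1.6356)
k(b) = (-70 + b)*(72 + b)
U(H) = 6 + H² (U(H) = H² + 6 = 6 + H²)
(S + 31115) + ((k(-103) + U(21)) - 2331) = (32034/19585 + 31115) + (((-5040 + (-103)² + 2*(-103)) + (6 + 21²)) - 2331) = 609419309/19585 + (((-5040 + 10609 - 206) + (6 + 441)) - 2331) = 609419309/19585 + ((5363 + 447) - 2331) = 609419309/19585 + (5810 - 2331) = 609419309/19585 + 3479 = 677555524/19585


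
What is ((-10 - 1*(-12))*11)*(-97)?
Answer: -2134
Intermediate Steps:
((-10 - 1*(-12))*11)*(-97) = ((-10 + 12)*11)*(-97) = (2*11)*(-97) = 22*(-97) = -2134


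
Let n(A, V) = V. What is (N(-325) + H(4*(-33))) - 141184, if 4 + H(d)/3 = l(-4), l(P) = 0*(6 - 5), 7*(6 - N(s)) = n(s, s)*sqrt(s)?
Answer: -141190 + 1625*I*sqrt(13)/7 ≈ -1.4119e+5 + 837.0*I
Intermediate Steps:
N(s) = 6 - s**(3/2)/7 (N(s) = 6 - s*sqrt(s)/7 = 6 - s**(3/2)/7)
l(P) = 0 (l(P) = 0*1 = 0)
H(d) = -12 (H(d) = -12 + 3*0 = -12 + 0 = -12)
(N(-325) + H(4*(-33))) - 141184 = ((6 - (-1625)*I*sqrt(13)/7) - 12) - 141184 = ((6 + 1625*I*sqrt(13)/7) - 12) - 141184 = (-6 + 1625*I*sqrt(13)/7) - 141184 = -141190 + 1625*I*sqrt(13)/7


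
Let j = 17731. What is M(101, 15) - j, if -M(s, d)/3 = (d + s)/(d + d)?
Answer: -88713/5 ≈ -17743.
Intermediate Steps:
M(s, d) = -3*(d + s)/(2*d) (M(s, d) = -3*(d + s)/(d + d) = -3*(d + s)/(2*d))
M(101, 15) - j = (3/2)*(-1*15 - 1*101)/15 - 1*17731 = (3/2)*(1/15)*(-15 - 101) - 17731 = (3/2)*(1/15)*(-116) - 17731 = -58/5 - 17731 = -88713/5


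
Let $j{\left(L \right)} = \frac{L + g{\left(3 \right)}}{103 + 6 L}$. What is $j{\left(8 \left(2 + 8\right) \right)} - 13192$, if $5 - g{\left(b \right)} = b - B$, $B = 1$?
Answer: $- \frac{7690853}{583} \approx -13192.0$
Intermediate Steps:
$g{\left(b \right)} = 6 - b$ ($g{\left(b \right)} = 5 - \left(b - 1\right) = 5 - \left(-1 + b\right) = 6 - b$)
$j{\left(L \right)} = \frac{3 + L}{103 + 6 L}$ ($j{\left(L \right)} = \frac{L + \left(6 - 3\right)}{103 + 6 L} = \frac{L + 3}{103 + 6 L} = \frac{3 + L}{103 + 6 L}$)
$j{\left(8 \left(2 + 8\right) \right)} - 13192 = \frac{3 + 8 \left(2 + 8\right)}{103 + 6 \cdot 8 \left(2 + 8\right)} - 13192 = \frac{3 + 8 \cdot 10}{103 + 6 \cdot 8 \cdot 10} - 13192 = \frac{3 + 80}{103 + 6 \cdot 80} - 13192 = \frac{1}{103 + 480} \cdot 83 - 13192 = \frac{1}{583} \cdot 83 - 13192 = \frac{83}{583} - 13192 = - \frac{7690853}{583}$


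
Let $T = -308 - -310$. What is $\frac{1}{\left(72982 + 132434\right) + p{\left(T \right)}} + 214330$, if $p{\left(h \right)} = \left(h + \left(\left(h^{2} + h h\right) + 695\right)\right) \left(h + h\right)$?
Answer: $\frac{44631221881}{208236} \approx 2.1433 \cdot 10^{5}$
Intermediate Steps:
$T = 2$ ($T = -308 + 310 = 2$)
$p{\left(h \right)} = 2 h \left(695 + h + 2 h^{2}\right)$ ($p{\left(h \right)} = \left(h + \left(\left(h^{2} + h^{2}\right) + 695\right)\right) 2 h = \left(h + \left(2 h^{2} + 695\right)\right) 2 h = \left(h + \left(695 + 2 h^{2}\right)\right) 2 h = \left(695 + h + 2 h^{2}\right) 2 h = 2 h \left(695 + h + 2 h^{2}\right)$)
$\frac{1}{\left(72982 + 132434\right) + p{\left(T \right)}} + 214330 = \frac{1}{\left(72982 + 132434\right) + 2 \cdot 2 \left(695 + 2 + 2 \cdot 2^{2}\right)} + 214330 = \frac{1}{205416 + 2 \cdot 2 \left(695 + 2 + 2 \cdot 4\right)} + 214330 = \frac{1}{205416 + 2 \cdot 2 \left(695 + 2 + 8\right)} + 214330 = \frac{1}{205416 + 2 \cdot 2 \cdot 705} + 214330 = \frac{1}{205416 + 2820} + 214330 = \frac{1}{208236} + 214330 = \frac{44631221881}{208236}$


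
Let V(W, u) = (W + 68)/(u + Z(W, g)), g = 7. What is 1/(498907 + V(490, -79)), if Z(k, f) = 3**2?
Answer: 35/17461466 ≈ 2.0044e-6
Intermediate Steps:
Z(k, f) = 9
V(W, u) = (68 + W)/(9 + u) (V(W, u) = (W + 68)/(u + 9) = (68 + W)/(9 + u))
1/(498907 + V(490, -79)) = 1/(498907 + (68 + 490)/(9 - 79)) = 1/(498907 + 558/(-70)) = 1/(498907 - 1/70*558) = 1/(498907 - 279/35) = 1/(17461466/35) = 35/17461466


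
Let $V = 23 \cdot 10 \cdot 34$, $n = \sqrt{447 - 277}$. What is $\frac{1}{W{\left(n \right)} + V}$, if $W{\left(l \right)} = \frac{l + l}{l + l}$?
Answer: $\frac{1}{7821} \approx 0.00012786$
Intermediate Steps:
$n = \sqrt{170}$ ($n = \sqrt{447 - 277} = \sqrt{170} \approx 13.038$)
$W{\left(l \right)} = 1$ ($W{\left(l \right)} = \frac{2 l}{2 l} = 2 l \frac{1}{2 l} = 1$)
$V = 7820$ ($V = 230 \cdot 34 = 7820$)
$\frac{1}{W{\left(n \right)} + V} = \frac{1}{1 + 7820} = \frac{1}{7821}$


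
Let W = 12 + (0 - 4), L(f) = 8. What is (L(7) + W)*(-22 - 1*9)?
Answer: -496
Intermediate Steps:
W = 8 (W = 12 - 4 = 8)
(L(7) + W)*(-22 - 1*9) = (8 + 8)*(-22 - 1*9) = 16*(-22 - 9) = 16*(-31) = -496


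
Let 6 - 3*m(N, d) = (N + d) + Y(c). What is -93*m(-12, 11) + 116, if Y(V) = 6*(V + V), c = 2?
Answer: 643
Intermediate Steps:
Y(V) = 12*V (Y(V) = 6*(2*V) = 12*V)
m(N, d) = -6 - N/3 - d/3 (m(N, d) = 2 - ((N + d) + 12*2)/3 = 2 - ((N + d) + 24)/3 = 2 - (24 + N + d)/3 = 2 + (-8 - N/3 - d/3) = -6 - N/3 - d/3)
-93*m(-12, 11) + 116 = -93*(-6 - 1/3*(-12) - 1/3*11) + 116 = -93*(-6 + 4 - 11/3) + 116 = -93*(-17/3) + 116 = 527 + 116 = 643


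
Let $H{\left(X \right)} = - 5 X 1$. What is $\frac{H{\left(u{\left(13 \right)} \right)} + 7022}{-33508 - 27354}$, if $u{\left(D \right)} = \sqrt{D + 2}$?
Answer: $- \frac{3511}{30431} + \frac{5 \sqrt{15}}{60862} \approx -0.11506$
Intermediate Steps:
$u{\left(D \right)} = \sqrt{2 + D}$
$H{\left(X \right)} = - 5 X$
$\frac{H{\left(u{\left(13 \right)} \right)} + 7022}{-33508 - 27354} = \frac{- 5 \sqrt{2 + 13} + 7022}{-33508 - 27354} = \frac{- 5 \sqrt{15} + 7022}{-60862} = \left(7022 - 5 \sqrt{15}\right) \left(- \frac{1}{60862}\right) = - \frac{3511}{30431} + \frac{5 \sqrt{15}}{60862}$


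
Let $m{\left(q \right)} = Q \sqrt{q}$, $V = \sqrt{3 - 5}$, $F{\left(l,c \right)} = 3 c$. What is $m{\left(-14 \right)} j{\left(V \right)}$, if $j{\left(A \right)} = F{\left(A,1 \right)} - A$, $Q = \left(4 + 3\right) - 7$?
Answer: $0$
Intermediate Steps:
$V = i \sqrt{2}$ ($V = \sqrt{-2} = i \sqrt{2} \approx 1.4142 i$)
$Q = 0$ ($Q = 7 - 7 = 0$)
$m{\left(q \right)} = 0$ ($m{\left(q \right)} = 0 \sqrt{q} = 0$)
$j{\left(A \right)} = 3 - A$ ($j{\left(A \right)} = 3 \cdot 1 - A = 3 - A$)
$m{\left(-14 \right)} j{\left(V \right)} = 0 \left(3 - i \sqrt{2}\right) = 0$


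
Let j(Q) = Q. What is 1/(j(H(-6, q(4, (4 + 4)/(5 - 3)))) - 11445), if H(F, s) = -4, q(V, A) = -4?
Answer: -1/11449 ≈ -8.7344e-5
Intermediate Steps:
1/(j(H(-6, q(4, (4 + 4)/(5 - 3)))) - 11445) = 1/(-4 - 11445) = 1/(-11449) = -1/11449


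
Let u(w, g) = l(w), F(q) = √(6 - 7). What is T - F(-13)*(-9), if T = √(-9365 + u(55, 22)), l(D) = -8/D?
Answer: I*(495 + √28329565)/55 ≈ 105.77*I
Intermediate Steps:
F(q) = I (F(q) = √(-1) = I)
u(w, g) = -8/w
T = I*√28329565/55 (T = √(-9365 - 8/55) = √(-515083/55) = I*√28329565/55 ≈ 96.774*I)
T - F(-13)*(-9) = I*√28329565/55 - I*(-9) = I*√28329565/55 - (-9)*I = I*√28329565/55 + 9*I = 9*I + I*√28329565/55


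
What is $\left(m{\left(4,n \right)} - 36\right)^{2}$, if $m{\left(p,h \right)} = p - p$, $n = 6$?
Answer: $1296$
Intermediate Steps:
$m{\left(p,h \right)} = 0$
$\left(m{\left(4,n \right)} - 36\right)^{2} = \left(0 - 36\right)^{2} = \left(-36\right)^{2} = 1296$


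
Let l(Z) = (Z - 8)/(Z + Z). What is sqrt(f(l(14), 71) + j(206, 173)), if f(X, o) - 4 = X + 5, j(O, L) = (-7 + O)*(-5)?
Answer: I*sqrt(193214)/14 ≈ 31.397*I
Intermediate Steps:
j(O, L) = 35 - 5*O
l(Z) = (-8 + Z)/(2*Z) (l(Z) = (-8 + Z)/((2*Z)) = (-8 + Z)*(1/(2*Z)) = (-8 + Z)/(2*Z))
f(X, o) = 9 + X (f(X, o) = 4 + (X + 5) = 4 + (5 + X) = 9 + X)
sqrt(f(l(14), 71) + j(206, 173)) = sqrt((9 + (1/2)*(-8 + 14)/14) + (35 - 5*206)) = sqrt((9 + (1/2)*(1/14)*6) + (35 - 1030)) = sqrt((9 + 3/14) - 995) = sqrt(129/14 - 995) = sqrt(-13801/14) = I*sqrt(193214)/14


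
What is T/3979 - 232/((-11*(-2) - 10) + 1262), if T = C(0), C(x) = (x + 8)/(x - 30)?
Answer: -6926008/38019345 ≈ -0.18217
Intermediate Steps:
C(x) = (8 + x)/(-30 + x)
T = -4/15 (T = (8 + 0)/(-30 + 0) = 8/(-30) = -1/30*8 = -4/15 ≈ -0.26667)
T/3979 - 232/((-11*(-2) - 10) + 1262) = -4/15/3979 - 232/((-11*(-2) - 10) + 1262) = -4/15*1/3979 - 232/((22 - 10) + 1262) = -4/59685 - 232/(12 + 1262) = -4/59685 - 232/1274 = -4/59685 - 232*1/1274 = -4/59685 - 116/637 = -6926008/38019345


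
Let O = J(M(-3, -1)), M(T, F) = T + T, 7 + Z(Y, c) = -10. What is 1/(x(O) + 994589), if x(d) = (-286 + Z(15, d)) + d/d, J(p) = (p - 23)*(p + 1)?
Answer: 1/994287 ≈ 1.0057e-6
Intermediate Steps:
Z(Y, c) = -17 (Z(Y, c) = -7 - 10 = -17)
M(T, F) = 2*T
J(p) = (1 + p)*(-23 + p) (J(p) = (-23 + p)*(1 + p) = (1 + p)*(-23 + p))
O = 145 (O = -23 + (2*(-3))**2 - 44*(-3) = -23 + (-6)**2 - 22*(-6) = -23 + 36 + 132 = 145)
x(d) = -302 (x(d) = (-286 - 17) + d/d = -303 + 1 = -302)
1/(x(O) + 994589) = 1/(-302 + 994589) = 1/994287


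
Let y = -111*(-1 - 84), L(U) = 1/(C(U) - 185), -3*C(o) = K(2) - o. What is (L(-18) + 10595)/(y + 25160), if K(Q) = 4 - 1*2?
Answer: 6092122/19892125 ≈ 0.30626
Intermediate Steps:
K(Q) = 2 (K(Q) = 4 - 2 = 2)
C(o) = -⅔ + o/3 (C(o) = -(2 - o)/3 = -⅔ + o/3)
L(U) = 1/(-557/3 + U/3) (L(U) = 1/((-⅔ + U/3) - 185) = 1/(-557/3 + U/3))
y = 9435 (y = -111*(-85) = 9435)
(L(-18) + 10595)/(y + 25160) = (3/(-557 - 18) + 10595)/(9435 + 25160) = (3/(-575) + 10595)/34595 = (3*(-1/575) + 10595)*(1/34595) = (-3/575 + 10595)*(1/34595) = (6092122/575)*(1/34595) = 6092122/19892125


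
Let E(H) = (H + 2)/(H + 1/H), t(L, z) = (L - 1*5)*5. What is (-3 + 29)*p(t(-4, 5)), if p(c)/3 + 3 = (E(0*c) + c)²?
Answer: 157716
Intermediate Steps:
t(L, z) = -25 + 5*L (t(L, z) = (L - 5)*5 = (-5 + L)*5 = -25 + 5*L)
E(H) = (2 + H)/(H + 1/H)
p(c) = -9 + 3*c² (p(c) = -9 + 3*((0*c)*(2 + 0*c)/(1 + (0*c)²) + c)² = -9 + 3*(0*(2 + 0)/(1 + 0²) + c)² = -9 + 3*(0*2/(1 + 0) + c)² = -9 + 3*(0*2/1 + c)² = -9 + 3*(0*1*2 + c)² = -9 + 3*(0 + c)² = -9 + 3*c²)
(-3 + 29)*p(t(-4, 5)) = (-3 + 29)*(-9 + 3*(-25 + 5*(-4))²) = 26*(-9 + 3*(-25 - 20)²) = 26*(-9 + 3*(-45)²) = 26*(-9 + 3*2025) = 26*(-9 + 6075) = 26*6066 = 157716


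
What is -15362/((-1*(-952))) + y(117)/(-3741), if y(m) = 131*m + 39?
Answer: -12016279/593572 ≈ -20.244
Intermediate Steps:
y(m) = 39 + 131*m
-15362/((-1*(-952))) + y(117)/(-3741) = -15362/((-1*(-952))) + (39 + 131*117)/(-3741) = -15362/952 + (39 + 15327)*(-1/3741) = -15362*1/952 + 15366*(-1/3741) = -7681/476 - 5122/1247 = -12016279/593572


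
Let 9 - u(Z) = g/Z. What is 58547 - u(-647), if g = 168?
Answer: 37873918/647 ≈ 58538.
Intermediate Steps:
u(Z) = 9 - 168/Z
58547 - u(-647) = 58547 - (9 - 168/(-647)) = 58547 - (9 - 168*(-1/647)) = 58547 - (9 + 168/647) = 58547 - 1*5991/647 = 58547 - 5991/647 = 37873918/647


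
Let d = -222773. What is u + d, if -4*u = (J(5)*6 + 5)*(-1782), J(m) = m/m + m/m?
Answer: -430399/2 ≈ -2.1520e+5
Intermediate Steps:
J(m) = 2 (J(m) = 1 + 1 = 2)
u = 15147/2 (u = -(2*6 + 5)*(-1782)/4 = -(12 + 5)*(-1782)/4 = -17*(-1782)/4 = -¼*(-30294) = 15147/2 ≈ 7573.5)
u + d = 15147/2 - 222773 = -430399/2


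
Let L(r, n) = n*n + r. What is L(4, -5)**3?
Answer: 24389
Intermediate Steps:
L(r, n) = r + n**2 (L(r, n) = n**2 + r = r + n**2)
L(4, -5)**3 = (4 + (-5)**2)**3 = (4 + 25)**3 = 29**3 = 24389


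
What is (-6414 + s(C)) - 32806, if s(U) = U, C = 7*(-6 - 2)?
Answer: -39276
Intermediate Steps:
C = -56 (C = 7*(-8) = -56)
(-6414 + s(C)) - 32806 = (-6414 - 56) - 32806 = -6470 - 32806 = -39276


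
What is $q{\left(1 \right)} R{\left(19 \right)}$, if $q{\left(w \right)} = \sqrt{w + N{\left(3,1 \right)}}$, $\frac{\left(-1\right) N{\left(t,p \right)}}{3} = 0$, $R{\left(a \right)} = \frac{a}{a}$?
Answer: $1$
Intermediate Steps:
$R{\left(a \right)} = 1$
$N{\left(t,p \right)} = 0$ ($N{\left(t,p \right)} = \left(-3\right) 0 = 0$)
$q{\left(w \right)} = \sqrt{w}$ ($q{\left(w \right)} = \sqrt{w + 0} = \sqrt{w}$)
$q{\left(1 \right)} R{\left(19 \right)} = \sqrt{1} \cdot 1 = 1 \cdot 1 = 1$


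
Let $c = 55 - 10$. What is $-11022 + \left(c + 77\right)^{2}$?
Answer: $3862$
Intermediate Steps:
$c = 45$
$-11022 + \left(c + 77\right)^{2} = -11022 + \left(45 + 77\right)^{2} = -11022 + 122^{2} = -11022 + 14884 = 3862$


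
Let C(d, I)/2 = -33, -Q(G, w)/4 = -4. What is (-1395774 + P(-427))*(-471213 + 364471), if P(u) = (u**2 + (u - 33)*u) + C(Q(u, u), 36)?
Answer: 108566327522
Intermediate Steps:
Q(G, w) = 16 (Q(G, w) = -4*(-4) = 16)
C(d, I) = -66 (C(d, I) = 2*(-33) = -66)
P(u) = -66 + u**2 + u*(-33 + u) (P(u) = (u**2 + (u - 33)*u) - 66 = (u**2 + (-33 + u)*u) - 66 = (u**2 + u*(-33 + u)) - 66 = -66 + u**2 + u*(-33 + u))
(-1395774 + P(-427))*(-471213 + 364471) = (-1395774 + (-66 - 33*(-427) + 2*(-427)**2))*(-471213 + 364471) = (-1395774 + (-66 + 14091 + 2*182329))*(-106742) = (-1395774 + (-66 + 14091 + 364658))*(-106742) = (-1395774 + 378683)*(-106742) = -1017091*(-106742) = 108566327522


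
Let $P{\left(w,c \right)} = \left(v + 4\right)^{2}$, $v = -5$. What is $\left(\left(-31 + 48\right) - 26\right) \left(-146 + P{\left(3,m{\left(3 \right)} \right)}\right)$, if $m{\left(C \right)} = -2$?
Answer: $1305$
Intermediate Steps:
$P{\left(w,c \right)} = 1$ ($P{\left(w,c \right)} = \left(-5 + 4\right)^{2} = \left(-1\right)^{2} = 1$)
$\left(\left(-31 + 48\right) - 26\right) \left(-146 + P{\left(3,m{\left(3 \right)} \right)}\right) = \left(\left(-31 + 48\right) - 26\right) \left(-146 + 1\right) = \left(17 - 26\right) \left(-145\right) = \left(-9\right) \left(-145\right) = 1305$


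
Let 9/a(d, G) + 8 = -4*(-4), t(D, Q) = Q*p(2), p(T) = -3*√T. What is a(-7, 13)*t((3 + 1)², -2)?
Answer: 27*√2/4 ≈ 9.5459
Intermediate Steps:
t(D, Q) = -3*Q*√2 (t(D, Q) = Q*(-3*√2) = -3*Q*√2)
a(d, G) = 9/8 (a(d, G) = 9/(-8 - 4*(-4)) = 9/(-8 + 16) = 9/8)
a(-7, 13)*t((3 + 1)², -2) = 9*(-3*(-2)*√2)/8 = 9*(6*√2)/8 = 27*√2/4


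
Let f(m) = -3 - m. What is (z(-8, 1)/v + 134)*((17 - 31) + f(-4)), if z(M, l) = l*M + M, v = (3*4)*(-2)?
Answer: -5252/3 ≈ -1750.7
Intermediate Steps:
v = -24 (v = 12*(-2) = -24)
z(M, l) = M + M*l (z(M, l) = M*l + M = M + M*l)
(z(-8, 1)/v + 134)*((17 - 31) + f(-4)) = (-8*(1 + 1)/(-24) + 134)*((17 - 31) + (-3 - 1*(-4))) = (-8*2*(-1/24) + 134)*(-14 + (-3 + 4)) = (-16*(-1/24) + 134)*(-14 + 1) = (⅔ + 134)*(-13) = (404/3)*(-13) = -5252/3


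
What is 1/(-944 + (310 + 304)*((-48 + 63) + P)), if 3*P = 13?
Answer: 3/32780 ≈ 9.1519e-5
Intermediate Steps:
P = 13/3 (P = (⅓)*13 = 13/3 ≈ 4.3333)
1/(-944 + (310 + 304)*((-48 + 63) + P)) = 1/(-944 + (310 + 304)*((-48 + 63) + 13/3)) = 1/(-944 + 614*(15 + 13/3)) = 1/(-944 + 614*(58/3)) = 1/(-944 + 35612/3) = 1/(32780/3) = 3/32780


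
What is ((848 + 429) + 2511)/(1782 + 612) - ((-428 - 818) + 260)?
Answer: 1182136/1197 ≈ 987.58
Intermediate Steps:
((848 + 429) + 2511)/(1782 + 612) - ((-428 - 818) + 260) = (1277 + 2511)/2394 - (-1246 + 260) = 3788*(1/2394) - 1*(-986) = 1894/1197 + 986 = 1182136/1197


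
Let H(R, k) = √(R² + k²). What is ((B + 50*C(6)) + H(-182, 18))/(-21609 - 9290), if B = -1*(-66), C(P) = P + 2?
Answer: -466/30899 - 2*√8362/30899 ≈ -0.021000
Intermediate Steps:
C(P) = 2 + P
B = 66
((B + 50*C(6)) + H(-182, 18))/(-21609 - 9290) = ((66 + 50*(2 + 6)) + √((-182)² + 18²))/(-21609 - 9290) = ((66 + 50*8) + √(33124 + 324))/(-30899) = ((66 + 400) + √33448)*(-1/30899) = (466 + 2*√8362)*(-1/30899) = -466/30899 - 2*√8362/30899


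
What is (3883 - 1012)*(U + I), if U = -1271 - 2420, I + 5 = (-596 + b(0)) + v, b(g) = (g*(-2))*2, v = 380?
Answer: -11231352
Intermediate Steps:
b(g) = -4*g (b(g) = -2*g*2 = -4*g)
I = -221 (I = -5 + ((-596 - 4*0) + 380) = -5 + ((-596 + 0) + 380) = -5 + (-596 + 380) = -5 - 216 = -221)
U = -3691
(3883 - 1012)*(U + I) = (3883 - 1012)*(-3691 - 221) = 2871*(-3912) = -11231352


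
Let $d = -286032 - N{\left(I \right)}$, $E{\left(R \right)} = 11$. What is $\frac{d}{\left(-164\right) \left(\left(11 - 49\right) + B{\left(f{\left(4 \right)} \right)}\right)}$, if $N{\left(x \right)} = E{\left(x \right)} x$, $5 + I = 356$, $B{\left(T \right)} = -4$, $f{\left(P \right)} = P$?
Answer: $- \frac{96631}{2296} \approx -42.087$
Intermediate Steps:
$I = 351$ ($I = -5 + 356 = 351$)
$N{\left(x \right)} = 11 x$
$d = -289893$ ($d = -286032 - 11 \cdot 351 = -286032 - 3861 = -289893$)
$\frac{d}{\left(-164\right) \left(\left(11 - 49\right) + B{\left(f{\left(4 \right)} \right)}\right)} = - \frac{289893}{\left(-164\right) \left(\left(11 - 49\right) - 4\right)} = - \frac{289893}{\left(-164\right) \left(-38 - 4\right)} = - \frac{289893}{\left(-164\right) \left(-42\right)} = - \frac{289893}{6888} = \left(-289893\right) \frac{1}{6888} = - \frac{96631}{2296}$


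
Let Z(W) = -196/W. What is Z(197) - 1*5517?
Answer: -1087045/197 ≈ -5518.0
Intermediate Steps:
Z(197) - 1*5517 = -196/197 - 1*5517 = -196*1/197 - 5517 = -196/197 - 5517 = -1087045/197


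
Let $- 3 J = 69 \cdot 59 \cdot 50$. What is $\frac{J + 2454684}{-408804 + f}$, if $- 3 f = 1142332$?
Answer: $- \frac{3580251}{1184372} \approx -3.0229$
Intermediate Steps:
$J = -67850$ ($J = - \frac{69 \cdot 59 \cdot 50}{3} = - \frac{4071 \cdot 50}{3} = \left(- \frac{1}{3}\right) 203550 = -67850$)
$f = - \frac{1142332}{3}$ ($f = \left(- \frac{1}{3}\right) 1142332 = - \frac{1142332}{3} \approx -3.8078 \cdot 10^{5}$)
$\frac{J + 2454684}{-408804 + f} = \frac{-67850 + 2454684}{-408804 - \frac{1142332}{3}} = \frac{2386834}{- \frac{2368744}{3}} = 2386834 \left(- \frac{3}{2368744}\right) = - \frac{3580251}{1184372}$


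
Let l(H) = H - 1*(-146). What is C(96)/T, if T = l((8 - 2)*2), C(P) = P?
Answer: 48/79 ≈ 0.60759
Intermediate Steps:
l(H) = 146 + H (l(H) = H + 146 = 146 + H)
T = 158 (T = 146 + (8 - 2)*2 = 146 + 6*2 = 146 + 12 = 158)
C(96)/T = 96/158 = 96*(1/158) = 48/79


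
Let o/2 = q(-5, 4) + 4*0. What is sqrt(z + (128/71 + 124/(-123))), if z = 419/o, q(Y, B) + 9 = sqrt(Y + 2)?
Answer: sqrt(17466)*sqrt((-3534207 - 13880*I*sqrt(3))/(9 - I*sqrt(3)))/17466 ≈ 0.46191 - 4.676*I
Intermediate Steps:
q(Y, B) = -9 + sqrt(2 + Y) (q(Y, B) = -9 + sqrt(Y + 2) = -9 + sqrt(2 + Y))
o = -18 + 2*I*sqrt(3) (o = 2*((-9 + sqrt(2 - 5)) + 4*0) = 2*((-9 + sqrt(-3)) + 0) = 2*((-9 + I*sqrt(3)) + 0) = 2*(-9 + I*sqrt(3)) = -18 + 2*I*sqrt(3) ≈ -18.0 + 3.4641*I)
z = 419/(-18 + 2*I*sqrt(3)) ≈ -22.446 - 4.3198*I
sqrt(z + (128/71 + 124/(-123))) = sqrt((-1257/56 - 419*I*sqrt(3)/168) + (128/71 + 124/(-123))) = sqrt((-1257/56 - 419*I*sqrt(3)/168) + (128*(1/71) + 124*(-1/123))) = sqrt((-1257/56 - 419*I*sqrt(3)/168) + (128/71 - 124/123)) = sqrt((-1257/56 - 419*I*sqrt(3)/168) + 6940/8733) = sqrt(-10588741/489048 - 419*I*sqrt(3)/168)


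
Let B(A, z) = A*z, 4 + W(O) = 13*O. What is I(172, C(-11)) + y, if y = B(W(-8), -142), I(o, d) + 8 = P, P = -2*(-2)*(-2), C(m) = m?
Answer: 15320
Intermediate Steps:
P = -8 (P = 4*(-2) = -8)
W(O) = -4 + 13*O
I(o, d) = -16 (I(o, d) = -8 - 8 = -16)
y = 15336 (y = (-4 + 13*(-8))*(-142) = (-4 - 104)*(-142) = -108*(-142) = 15336)
I(172, C(-11)) + y = -16 + 15336 = 15320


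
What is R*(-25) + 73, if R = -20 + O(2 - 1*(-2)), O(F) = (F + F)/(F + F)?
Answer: 548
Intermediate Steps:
O(F) = 1 (O(F) = (2*F)/((2*F)) = (2*F)*(1/(2*F)) = 1)
R = -19 (R = -20 + 1 = -19)
R*(-25) + 73 = -19*(-25) + 73 = 475 + 73 = 548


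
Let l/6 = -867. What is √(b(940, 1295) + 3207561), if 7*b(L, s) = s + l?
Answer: 2*√39285785/7 ≈ 1790.8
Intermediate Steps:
l = -5202 (l = 6*(-867) = -5202)
b(L, s) = -5202/7 + s/7 (b(L, s) = (s - 5202)/7 = (-5202 + s)/7 = -5202/7 + s/7)
√(b(940, 1295) + 3207561) = √((-5202/7 + (⅐)*1295) + 3207561) = √((-5202/7 + 185) + 3207561) = √(-3907/7 + 3207561) = √(22449020/7) = 2*√39285785/7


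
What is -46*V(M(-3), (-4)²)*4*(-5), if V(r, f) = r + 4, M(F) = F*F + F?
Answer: 9200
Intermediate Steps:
M(F) = F + F² (M(F) = F² + F = F + F²)
V(r, f) = 4 + r
-46*V(M(-3), (-4)²)*4*(-5) = -46*(4 - 3*(1 - 3))*4*(-5) = -46*(4 - 3*(-2))*4*(-5) = -46*(4 + 6)*4*(-5) = -46*10*4*(-5) = -1840*(-5) = -46*(-200) = 9200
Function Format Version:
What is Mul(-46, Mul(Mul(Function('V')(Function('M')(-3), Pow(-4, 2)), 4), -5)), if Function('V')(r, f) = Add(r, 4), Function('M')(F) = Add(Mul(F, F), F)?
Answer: 9200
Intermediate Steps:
Function('M')(F) = Add(F, Pow(F, 2)) (Function('M')(F) = Add(Pow(F, 2), F) = Add(F, Pow(F, 2)))
Function('V')(r, f) = Add(4, r)
Mul(-46, Mul(Mul(Function('V')(Function('M')(-3), Pow(-4, 2)), 4), -5)) = Mul(-46, Mul(Mul(Add(4, Mul(-3, Add(1, -3))), 4), -5)) = Mul(-46, Mul(Mul(Add(4, Mul(-3, -2)), 4), -5)) = Mul(-46, Mul(Mul(Add(4, 6), 4), -5)) = Mul(-46, Mul(Mul(10, 4), -5)) = Mul(-46, Mul(40, -5)) = Mul(-46, -200) = 9200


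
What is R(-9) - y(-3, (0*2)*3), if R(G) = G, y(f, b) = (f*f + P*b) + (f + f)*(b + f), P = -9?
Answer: -36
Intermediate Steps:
y(f, b) = f**2 - 9*b + 2*f*(b + f) (y(f, b) = (f*f - 9*b) + (f + f)*(b + f) = (f**2 - 9*b) + (2*f)*(b + f) = (f**2 - 9*b) + 2*f*(b + f) = f**2 - 9*b + 2*f*(b + f))
R(-9) - y(-3, (0*2)*3) = -9 - (-9*0*2*3 + 3*(-3)**2 + 2*((0*2)*3)*(-3)) = -9 - (-0*3 + 3*9 + 2*(0*3)*(-3)) = -9 - (-9*0 + 27 + 2*0*(-3)) = -9 - (0 + 27 + 0) = -9 - 1*27 = -9 - 27 = -36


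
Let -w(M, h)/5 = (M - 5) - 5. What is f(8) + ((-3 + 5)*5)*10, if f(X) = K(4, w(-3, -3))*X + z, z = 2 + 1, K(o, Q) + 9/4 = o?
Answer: 117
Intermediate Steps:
w(M, h) = 50 - 5*M (w(M, h) = -5*((M - 5) - 5) = -5*((-5 + M) - 5) = -5*(-10 + M) = 50 - 5*M)
K(o, Q) = -9/4 + o
z = 3
f(X) = 3 + 7*X/4 (f(X) = (-9/4 + 4)*X + 3 = 7*X/4 + 3 = 3 + 7*X/4)
f(8) + ((-3 + 5)*5)*10 = (3 + (7/4)*8) + ((-3 + 5)*5)*10 = (3 + 14) + (2*5)*10 = 17 + 10*10 = 17 + 100 = 117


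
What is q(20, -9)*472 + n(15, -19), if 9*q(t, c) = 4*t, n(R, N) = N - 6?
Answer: 37535/9 ≈ 4170.6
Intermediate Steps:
n(R, N) = -6 + N
q(t, c) = 4*t/9 (q(t, c) = (4*t)/9 = 4*t/9)
q(20, -9)*472 + n(15, -19) = ((4/9)*20)*472 + (-6 - 19) = (80/9)*472 - 25 = 37760/9 - 25 = 37535/9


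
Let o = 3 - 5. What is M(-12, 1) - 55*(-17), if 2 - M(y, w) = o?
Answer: 939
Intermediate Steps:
o = -2
M(y, w) = 4 (M(y, w) = 2 - 1*(-2) = 2 + 2 = 4)
M(-12, 1) - 55*(-17) = 4 - 55*(-17) = 4 + 935 = 939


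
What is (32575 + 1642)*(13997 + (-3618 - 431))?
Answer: 340390716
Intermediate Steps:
(32575 + 1642)*(13997 + (-3618 - 431)) = 34217*(13997 - 4049) = 34217*9948 = 340390716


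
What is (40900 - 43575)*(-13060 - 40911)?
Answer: 144372425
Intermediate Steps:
(40900 - 43575)*(-13060 - 40911) = -2675*(-53971) = 144372425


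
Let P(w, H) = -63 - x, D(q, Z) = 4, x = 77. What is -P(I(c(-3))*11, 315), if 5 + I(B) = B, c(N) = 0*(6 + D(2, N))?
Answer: 140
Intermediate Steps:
c(N) = 0 (c(N) = 0*(6 + 4) = 0*10 = 0)
I(B) = -5 + B
P(w, H) = -140 (P(w, H) = -63 - 1*77 = -63 - 77 = -140)
-P(I(c(-3))*11, 315) = -1*(-140) = 140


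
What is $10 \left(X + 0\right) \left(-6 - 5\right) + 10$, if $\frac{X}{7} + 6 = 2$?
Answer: $3090$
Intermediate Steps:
$X = -28$ ($X = -42 + 7 \cdot 2 = -42 + 14 = -28$)
$10 \left(X + 0\right) \left(-6 - 5\right) + 10 = 10 \left(-28 + 0\right) \left(-6 - 5\right) + 10 = 10 \left(\left(-28\right) \left(-11\right)\right) + 10 = 10 \cdot 308 + 10 = 3080 + 10 = 3090$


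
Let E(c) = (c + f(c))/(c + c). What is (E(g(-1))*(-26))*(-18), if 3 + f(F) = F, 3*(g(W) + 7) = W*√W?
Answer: 9657/17 - 81*I/17 ≈ 568.06 - 4.7647*I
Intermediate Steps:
g(W) = -7 + W^(3/2)/3 (g(W) = -7 + (W*√W)/3 = -7 + W^(3/2)/3)
f(F) = -3 + F
E(c) = (-3 + 2*c)/(2*c) (E(c) = (c + (-3 + c))/(c + c) = (-3 + 2*c)/((2*c)) = (-3 + 2*c)*(1/(2*c)) = (-3 + 2*c)/(2*c))
(E(g(-1))*(-26))*(-18) = (((-3/2 + (-7 + (-1)^(3/2)/3))/(-7 + (-1)^(3/2)/3))*(-26))*(-18) = (((-3/2 + (-7 + (-I)/3))/(-7 + (-I)/3))*(-26))*(-18) = (((-3/2 + (-7 - I/3))/(-7 - I/3))*(-26))*(-18) = (((9*(-7 + I/3)/442)*(-17/2 - I/3))*(-26))*(-18) = ((9*(-7 + I/3)*(-17/2 - I/3)/442)*(-26))*(-18) = -9*(-7 + I/3)*(-17/2 - I/3)/17*(-18) = 162*(-7 + I/3)*(-17/2 - I/3)/17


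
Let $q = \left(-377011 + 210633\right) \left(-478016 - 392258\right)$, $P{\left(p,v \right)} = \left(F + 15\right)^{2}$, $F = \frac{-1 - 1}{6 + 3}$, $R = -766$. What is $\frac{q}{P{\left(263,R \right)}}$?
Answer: $\frac{11728350253332}{17689} \approx 6.6303 \cdot 10^{8}$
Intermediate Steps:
$F = - \frac{2}{9} \approx -0.22222$
$P{\left(p,v \right)} = \frac{17689}{81}$ ($P{\left(p,v \right)} = \left(- \frac{2}{9} + 15\right)^{2} = \left(\frac{133}{9}\right)^{2} = \frac{17689}{81}$)
$q = 144794447572$ ($q = \left(-166378\right) \left(-870274\right) = 144794447572$)
$\frac{q}{P{\left(263,R \right)}} = \frac{144794447572}{\frac{17689}{81}} = 144794447572 \cdot \frac{81}{17689} = \frac{11728350253332}{17689}$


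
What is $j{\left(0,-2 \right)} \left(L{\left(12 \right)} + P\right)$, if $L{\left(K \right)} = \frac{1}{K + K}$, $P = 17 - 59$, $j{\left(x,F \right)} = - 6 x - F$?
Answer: $- \frac{1007}{12} \approx -83.917$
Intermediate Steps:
$j{\left(x,F \right)} = - F - 6 x$
$P = -42$ ($P = 17 - 59 = -42$)
$L{\left(K \right)} = \frac{1}{2 K}$
$j{\left(0,-2 \right)} \left(L{\left(12 \right)} + P\right) = \left(\left(-1\right) \left(-2\right) - 0\right) \left(\frac{1}{2 \cdot 12} - 42\right) = \left(2 + 0\right) \left(\frac{1}{2} \cdot \frac{1}{12} - 42\right) = 2 \left(\frac{1}{24} - 42\right) = 2 \left(- \frac{1007}{24}\right) = - \frac{1007}{12}$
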